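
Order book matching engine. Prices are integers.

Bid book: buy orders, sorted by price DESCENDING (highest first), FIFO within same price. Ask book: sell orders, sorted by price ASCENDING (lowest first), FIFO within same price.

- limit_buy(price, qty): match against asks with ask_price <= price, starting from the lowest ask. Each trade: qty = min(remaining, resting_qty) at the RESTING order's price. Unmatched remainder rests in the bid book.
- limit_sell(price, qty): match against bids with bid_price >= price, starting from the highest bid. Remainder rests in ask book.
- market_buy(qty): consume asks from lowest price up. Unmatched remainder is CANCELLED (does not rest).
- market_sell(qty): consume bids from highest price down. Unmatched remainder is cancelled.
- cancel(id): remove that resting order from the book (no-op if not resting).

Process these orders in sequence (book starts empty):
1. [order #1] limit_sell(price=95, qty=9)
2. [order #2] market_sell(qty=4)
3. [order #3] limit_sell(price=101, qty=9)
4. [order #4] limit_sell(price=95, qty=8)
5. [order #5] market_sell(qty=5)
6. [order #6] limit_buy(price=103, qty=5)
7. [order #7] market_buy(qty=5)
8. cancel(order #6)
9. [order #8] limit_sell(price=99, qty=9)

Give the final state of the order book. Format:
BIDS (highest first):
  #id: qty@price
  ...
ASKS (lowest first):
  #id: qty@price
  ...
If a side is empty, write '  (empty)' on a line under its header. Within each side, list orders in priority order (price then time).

Answer: BIDS (highest first):
  (empty)
ASKS (lowest first):
  #4: 7@95
  #8: 9@99
  #3: 9@101

Derivation:
After op 1 [order #1] limit_sell(price=95, qty=9): fills=none; bids=[-] asks=[#1:9@95]
After op 2 [order #2] market_sell(qty=4): fills=none; bids=[-] asks=[#1:9@95]
After op 3 [order #3] limit_sell(price=101, qty=9): fills=none; bids=[-] asks=[#1:9@95 #3:9@101]
After op 4 [order #4] limit_sell(price=95, qty=8): fills=none; bids=[-] asks=[#1:9@95 #4:8@95 #3:9@101]
After op 5 [order #5] market_sell(qty=5): fills=none; bids=[-] asks=[#1:9@95 #4:8@95 #3:9@101]
After op 6 [order #6] limit_buy(price=103, qty=5): fills=#6x#1:5@95; bids=[-] asks=[#1:4@95 #4:8@95 #3:9@101]
After op 7 [order #7] market_buy(qty=5): fills=#7x#1:4@95 #7x#4:1@95; bids=[-] asks=[#4:7@95 #3:9@101]
After op 8 cancel(order #6): fills=none; bids=[-] asks=[#4:7@95 #3:9@101]
After op 9 [order #8] limit_sell(price=99, qty=9): fills=none; bids=[-] asks=[#4:7@95 #8:9@99 #3:9@101]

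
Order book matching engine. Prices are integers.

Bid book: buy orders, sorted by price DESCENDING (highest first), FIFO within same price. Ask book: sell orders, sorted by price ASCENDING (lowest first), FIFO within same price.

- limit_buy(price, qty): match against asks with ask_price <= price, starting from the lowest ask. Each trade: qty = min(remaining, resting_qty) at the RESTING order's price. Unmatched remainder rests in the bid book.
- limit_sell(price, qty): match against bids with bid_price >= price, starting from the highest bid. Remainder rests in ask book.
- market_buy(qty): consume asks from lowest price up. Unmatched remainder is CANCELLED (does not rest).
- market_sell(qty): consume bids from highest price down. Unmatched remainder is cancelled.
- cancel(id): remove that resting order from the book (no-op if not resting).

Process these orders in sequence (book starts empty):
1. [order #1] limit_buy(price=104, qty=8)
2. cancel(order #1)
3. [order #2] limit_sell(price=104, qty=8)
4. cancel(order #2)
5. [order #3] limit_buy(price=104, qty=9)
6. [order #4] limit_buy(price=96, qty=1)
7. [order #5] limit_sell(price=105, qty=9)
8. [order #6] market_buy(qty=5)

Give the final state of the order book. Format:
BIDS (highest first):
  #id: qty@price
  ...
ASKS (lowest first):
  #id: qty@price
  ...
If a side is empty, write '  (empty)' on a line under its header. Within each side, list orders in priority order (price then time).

Answer: BIDS (highest first):
  #3: 9@104
  #4: 1@96
ASKS (lowest first):
  #5: 4@105

Derivation:
After op 1 [order #1] limit_buy(price=104, qty=8): fills=none; bids=[#1:8@104] asks=[-]
After op 2 cancel(order #1): fills=none; bids=[-] asks=[-]
After op 3 [order #2] limit_sell(price=104, qty=8): fills=none; bids=[-] asks=[#2:8@104]
After op 4 cancel(order #2): fills=none; bids=[-] asks=[-]
After op 5 [order #3] limit_buy(price=104, qty=9): fills=none; bids=[#3:9@104] asks=[-]
After op 6 [order #4] limit_buy(price=96, qty=1): fills=none; bids=[#3:9@104 #4:1@96] asks=[-]
After op 7 [order #5] limit_sell(price=105, qty=9): fills=none; bids=[#3:9@104 #4:1@96] asks=[#5:9@105]
After op 8 [order #6] market_buy(qty=5): fills=#6x#5:5@105; bids=[#3:9@104 #4:1@96] asks=[#5:4@105]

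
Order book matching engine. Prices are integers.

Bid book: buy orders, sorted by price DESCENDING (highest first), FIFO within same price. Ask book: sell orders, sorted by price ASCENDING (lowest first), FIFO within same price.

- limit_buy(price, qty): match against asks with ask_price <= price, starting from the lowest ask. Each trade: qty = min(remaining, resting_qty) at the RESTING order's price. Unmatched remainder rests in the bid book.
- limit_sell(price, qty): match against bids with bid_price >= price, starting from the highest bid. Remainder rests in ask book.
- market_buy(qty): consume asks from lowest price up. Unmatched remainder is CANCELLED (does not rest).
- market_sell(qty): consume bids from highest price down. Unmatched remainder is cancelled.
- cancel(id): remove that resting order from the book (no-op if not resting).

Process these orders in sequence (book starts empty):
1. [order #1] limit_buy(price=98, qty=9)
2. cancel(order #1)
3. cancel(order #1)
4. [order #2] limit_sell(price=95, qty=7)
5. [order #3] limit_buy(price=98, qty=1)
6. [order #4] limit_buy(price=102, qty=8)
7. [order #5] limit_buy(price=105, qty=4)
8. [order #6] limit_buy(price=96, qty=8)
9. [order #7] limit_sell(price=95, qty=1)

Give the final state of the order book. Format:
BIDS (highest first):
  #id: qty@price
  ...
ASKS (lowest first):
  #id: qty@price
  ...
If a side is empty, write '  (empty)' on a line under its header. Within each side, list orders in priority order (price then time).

Answer: BIDS (highest first):
  #5: 3@105
  #4: 2@102
  #6: 8@96
ASKS (lowest first):
  (empty)

Derivation:
After op 1 [order #1] limit_buy(price=98, qty=9): fills=none; bids=[#1:9@98] asks=[-]
After op 2 cancel(order #1): fills=none; bids=[-] asks=[-]
After op 3 cancel(order #1): fills=none; bids=[-] asks=[-]
After op 4 [order #2] limit_sell(price=95, qty=7): fills=none; bids=[-] asks=[#2:7@95]
After op 5 [order #3] limit_buy(price=98, qty=1): fills=#3x#2:1@95; bids=[-] asks=[#2:6@95]
After op 6 [order #4] limit_buy(price=102, qty=8): fills=#4x#2:6@95; bids=[#4:2@102] asks=[-]
After op 7 [order #5] limit_buy(price=105, qty=4): fills=none; bids=[#5:4@105 #4:2@102] asks=[-]
After op 8 [order #6] limit_buy(price=96, qty=8): fills=none; bids=[#5:4@105 #4:2@102 #6:8@96] asks=[-]
After op 9 [order #7] limit_sell(price=95, qty=1): fills=#5x#7:1@105; bids=[#5:3@105 #4:2@102 #6:8@96] asks=[-]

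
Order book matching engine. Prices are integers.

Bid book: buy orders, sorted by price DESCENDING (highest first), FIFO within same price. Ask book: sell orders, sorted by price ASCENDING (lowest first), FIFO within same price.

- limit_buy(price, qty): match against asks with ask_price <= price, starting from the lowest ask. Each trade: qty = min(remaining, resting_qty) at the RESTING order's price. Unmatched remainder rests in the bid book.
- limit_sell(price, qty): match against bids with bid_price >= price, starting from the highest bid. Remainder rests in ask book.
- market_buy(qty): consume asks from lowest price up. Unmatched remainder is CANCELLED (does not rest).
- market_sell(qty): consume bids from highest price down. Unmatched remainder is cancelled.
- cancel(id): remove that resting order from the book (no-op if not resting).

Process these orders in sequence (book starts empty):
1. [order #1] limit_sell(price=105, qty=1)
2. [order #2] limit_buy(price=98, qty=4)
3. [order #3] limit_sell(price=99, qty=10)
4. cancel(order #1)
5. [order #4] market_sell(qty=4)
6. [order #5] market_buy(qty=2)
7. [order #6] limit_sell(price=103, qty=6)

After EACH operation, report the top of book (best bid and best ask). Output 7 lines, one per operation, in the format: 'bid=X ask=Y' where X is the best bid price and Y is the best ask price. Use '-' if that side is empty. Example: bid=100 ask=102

Answer: bid=- ask=105
bid=98 ask=105
bid=98 ask=99
bid=98 ask=99
bid=- ask=99
bid=- ask=99
bid=- ask=99

Derivation:
After op 1 [order #1] limit_sell(price=105, qty=1): fills=none; bids=[-] asks=[#1:1@105]
After op 2 [order #2] limit_buy(price=98, qty=4): fills=none; bids=[#2:4@98] asks=[#1:1@105]
After op 3 [order #3] limit_sell(price=99, qty=10): fills=none; bids=[#2:4@98] asks=[#3:10@99 #1:1@105]
After op 4 cancel(order #1): fills=none; bids=[#2:4@98] asks=[#3:10@99]
After op 5 [order #4] market_sell(qty=4): fills=#2x#4:4@98; bids=[-] asks=[#3:10@99]
After op 6 [order #5] market_buy(qty=2): fills=#5x#3:2@99; bids=[-] asks=[#3:8@99]
After op 7 [order #6] limit_sell(price=103, qty=6): fills=none; bids=[-] asks=[#3:8@99 #6:6@103]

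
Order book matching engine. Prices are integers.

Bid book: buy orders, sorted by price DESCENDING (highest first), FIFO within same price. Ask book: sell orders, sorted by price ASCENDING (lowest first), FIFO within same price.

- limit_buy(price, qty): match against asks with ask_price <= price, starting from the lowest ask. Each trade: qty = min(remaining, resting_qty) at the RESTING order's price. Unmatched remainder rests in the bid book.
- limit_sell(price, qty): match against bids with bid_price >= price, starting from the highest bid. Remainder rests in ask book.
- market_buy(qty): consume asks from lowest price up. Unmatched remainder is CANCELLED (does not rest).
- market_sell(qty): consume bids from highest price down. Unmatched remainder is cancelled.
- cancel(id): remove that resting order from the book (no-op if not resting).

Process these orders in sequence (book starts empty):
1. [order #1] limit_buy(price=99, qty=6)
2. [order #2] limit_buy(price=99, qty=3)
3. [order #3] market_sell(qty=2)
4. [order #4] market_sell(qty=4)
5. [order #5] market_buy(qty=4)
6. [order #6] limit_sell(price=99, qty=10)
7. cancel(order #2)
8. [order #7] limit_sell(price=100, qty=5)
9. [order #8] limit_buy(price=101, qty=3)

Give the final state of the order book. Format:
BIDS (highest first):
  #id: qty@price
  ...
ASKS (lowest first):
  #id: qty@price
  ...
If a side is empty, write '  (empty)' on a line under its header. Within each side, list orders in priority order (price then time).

Answer: BIDS (highest first):
  (empty)
ASKS (lowest first):
  #6: 4@99
  #7: 5@100

Derivation:
After op 1 [order #1] limit_buy(price=99, qty=6): fills=none; bids=[#1:6@99] asks=[-]
After op 2 [order #2] limit_buy(price=99, qty=3): fills=none; bids=[#1:6@99 #2:3@99] asks=[-]
After op 3 [order #3] market_sell(qty=2): fills=#1x#3:2@99; bids=[#1:4@99 #2:3@99] asks=[-]
After op 4 [order #4] market_sell(qty=4): fills=#1x#4:4@99; bids=[#2:3@99] asks=[-]
After op 5 [order #5] market_buy(qty=4): fills=none; bids=[#2:3@99] asks=[-]
After op 6 [order #6] limit_sell(price=99, qty=10): fills=#2x#6:3@99; bids=[-] asks=[#6:7@99]
After op 7 cancel(order #2): fills=none; bids=[-] asks=[#6:7@99]
After op 8 [order #7] limit_sell(price=100, qty=5): fills=none; bids=[-] asks=[#6:7@99 #7:5@100]
After op 9 [order #8] limit_buy(price=101, qty=3): fills=#8x#6:3@99; bids=[-] asks=[#6:4@99 #7:5@100]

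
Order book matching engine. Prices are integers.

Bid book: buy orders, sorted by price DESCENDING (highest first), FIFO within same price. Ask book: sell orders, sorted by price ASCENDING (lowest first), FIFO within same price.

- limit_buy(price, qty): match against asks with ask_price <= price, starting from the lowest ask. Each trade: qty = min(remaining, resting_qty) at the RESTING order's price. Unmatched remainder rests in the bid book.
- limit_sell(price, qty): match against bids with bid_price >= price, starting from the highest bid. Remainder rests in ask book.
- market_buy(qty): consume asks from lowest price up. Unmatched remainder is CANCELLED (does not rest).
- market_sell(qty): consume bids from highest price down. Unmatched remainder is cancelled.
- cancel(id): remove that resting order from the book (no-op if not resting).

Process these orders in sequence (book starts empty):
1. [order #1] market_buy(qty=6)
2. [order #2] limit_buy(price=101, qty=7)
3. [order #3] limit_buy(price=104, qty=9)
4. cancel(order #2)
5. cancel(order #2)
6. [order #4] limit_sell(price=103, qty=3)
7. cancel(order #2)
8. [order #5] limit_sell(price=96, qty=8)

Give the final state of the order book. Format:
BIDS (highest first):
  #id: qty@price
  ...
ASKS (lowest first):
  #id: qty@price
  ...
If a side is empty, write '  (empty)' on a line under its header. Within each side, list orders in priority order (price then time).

Answer: BIDS (highest first):
  (empty)
ASKS (lowest first):
  #5: 2@96

Derivation:
After op 1 [order #1] market_buy(qty=6): fills=none; bids=[-] asks=[-]
After op 2 [order #2] limit_buy(price=101, qty=7): fills=none; bids=[#2:7@101] asks=[-]
After op 3 [order #3] limit_buy(price=104, qty=9): fills=none; bids=[#3:9@104 #2:7@101] asks=[-]
After op 4 cancel(order #2): fills=none; bids=[#3:9@104] asks=[-]
After op 5 cancel(order #2): fills=none; bids=[#3:9@104] asks=[-]
After op 6 [order #4] limit_sell(price=103, qty=3): fills=#3x#4:3@104; bids=[#3:6@104] asks=[-]
After op 7 cancel(order #2): fills=none; bids=[#3:6@104] asks=[-]
After op 8 [order #5] limit_sell(price=96, qty=8): fills=#3x#5:6@104; bids=[-] asks=[#5:2@96]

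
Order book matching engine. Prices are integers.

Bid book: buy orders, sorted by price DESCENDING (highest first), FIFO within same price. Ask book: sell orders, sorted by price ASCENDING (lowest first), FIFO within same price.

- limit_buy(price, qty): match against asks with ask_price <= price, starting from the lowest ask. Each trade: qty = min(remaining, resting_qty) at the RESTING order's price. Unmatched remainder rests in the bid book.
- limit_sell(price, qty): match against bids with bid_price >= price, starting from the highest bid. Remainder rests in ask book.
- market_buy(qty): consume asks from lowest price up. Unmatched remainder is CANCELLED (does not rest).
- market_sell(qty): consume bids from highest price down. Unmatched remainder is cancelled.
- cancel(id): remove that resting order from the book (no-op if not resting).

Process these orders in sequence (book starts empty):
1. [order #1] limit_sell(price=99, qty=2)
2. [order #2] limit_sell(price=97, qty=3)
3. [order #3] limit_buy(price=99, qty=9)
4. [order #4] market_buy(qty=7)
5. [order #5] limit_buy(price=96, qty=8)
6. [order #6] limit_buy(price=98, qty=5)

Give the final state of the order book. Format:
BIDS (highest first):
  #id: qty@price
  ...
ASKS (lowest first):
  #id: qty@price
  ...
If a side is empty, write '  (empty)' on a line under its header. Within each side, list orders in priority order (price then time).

Answer: BIDS (highest first):
  #3: 4@99
  #6: 5@98
  #5: 8@96
ASKS (lowest first):
  (empty)

Derivation:
After op 1 [order #1] limit_sell(price=99, qty=2): fills=none; bids=[-] asks=[#1:2@99]
After op 2 [order #2] limit_sell(price=97, qty=3): fills=none; bids=[-] asks=[#2:3@97 #1:2@99]
After op 3 [order #3] limit_buy(price=99, qty=9): fills=#3x#2:3@97 #3x#1:2@99; bids=[#3:4@99] asks=[-]
After op 4 [order #4] market_buy(qty=7): fills=none; bids=[#3:4@99] asks=[-]
After op 5 [order #5] limit_buy(price=96, qty=8): fills=none; bids=[#3:4@99 #5:8@96] asks=[-]
After op 6 [order #6] limit_buy(price=98, qty=5): fills=none; bids=[#3:4@99 #6:5@98 #5:8@96] asks=[-]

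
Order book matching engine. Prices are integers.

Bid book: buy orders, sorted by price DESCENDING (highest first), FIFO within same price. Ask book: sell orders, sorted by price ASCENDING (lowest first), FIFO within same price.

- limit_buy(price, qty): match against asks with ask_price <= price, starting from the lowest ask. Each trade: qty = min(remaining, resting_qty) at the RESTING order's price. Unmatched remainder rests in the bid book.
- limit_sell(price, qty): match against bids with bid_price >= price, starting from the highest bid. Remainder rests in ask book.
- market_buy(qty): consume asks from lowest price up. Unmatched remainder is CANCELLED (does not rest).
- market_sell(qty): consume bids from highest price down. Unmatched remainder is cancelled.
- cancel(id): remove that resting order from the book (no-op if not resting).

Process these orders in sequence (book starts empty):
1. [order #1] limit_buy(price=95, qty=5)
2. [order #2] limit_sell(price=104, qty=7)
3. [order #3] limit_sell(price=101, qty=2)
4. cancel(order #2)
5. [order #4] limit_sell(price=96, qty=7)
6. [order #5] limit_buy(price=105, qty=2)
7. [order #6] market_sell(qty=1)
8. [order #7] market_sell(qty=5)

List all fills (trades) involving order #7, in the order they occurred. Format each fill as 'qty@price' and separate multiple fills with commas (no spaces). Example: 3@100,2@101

Answer: 4@95

Derivation:
After op 1 [order #1] limit_buy(price=95, qty=5): fills=none; bids=[#1:5@95] asks=[-]
After op 2 [order #2] limit_sell(price=104, qty=7): fills=none; bids=[#1:5@95] asks=[#2:7@104]
After op 3 [order #3] limit_sell(price=101, qty=2): fills=none; bids=[#1:5@95] asks=[#3:2@101 #2:7@104]
After op 4 cancel(order #2): fills=none; bids=[#1:5@95] asks=[#3:2@101]
After op 5 [order #4] limit_sell(price=96, qty=7): fills=none; bids=[#1:5@95] asks=[#4:7@96 #3:2@101]
After op 6 [order #5] limit_buy(price=105, qty=2): fills=#5x#4:2@96; bids=[#1:5@95] asks=[#4:5@96 #3:2@101]
After op 7 [order #6] market_sell(qty=1): fills=#1x#6:1@95; bids=[#1:4@95] asks=[#4:5@96 #3:2@101]
After op 8 [order #7] market_sell(qty=5): fills=#1x#7:4@95; bids=[-] asks=[#4:5@96 #3:2@101]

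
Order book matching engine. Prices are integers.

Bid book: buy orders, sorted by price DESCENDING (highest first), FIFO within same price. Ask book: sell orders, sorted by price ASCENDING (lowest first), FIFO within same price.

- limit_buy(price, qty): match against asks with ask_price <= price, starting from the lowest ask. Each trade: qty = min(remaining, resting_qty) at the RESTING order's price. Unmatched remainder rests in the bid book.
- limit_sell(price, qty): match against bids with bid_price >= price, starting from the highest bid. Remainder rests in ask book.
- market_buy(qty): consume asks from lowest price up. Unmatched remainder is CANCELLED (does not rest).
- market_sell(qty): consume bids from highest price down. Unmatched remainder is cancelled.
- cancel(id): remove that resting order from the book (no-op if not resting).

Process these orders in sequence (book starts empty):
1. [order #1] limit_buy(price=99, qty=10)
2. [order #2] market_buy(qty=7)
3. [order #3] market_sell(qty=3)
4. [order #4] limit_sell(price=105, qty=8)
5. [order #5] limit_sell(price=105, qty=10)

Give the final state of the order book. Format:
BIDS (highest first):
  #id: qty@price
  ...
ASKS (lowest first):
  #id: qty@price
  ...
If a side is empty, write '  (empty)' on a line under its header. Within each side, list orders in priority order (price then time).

Answer: BIDS (highest first):
  #1: 7@99
ASKS (lowest first):
  #4: 8@105
  #5: 10@105

Derivation:
After op 1 [order #1] limit_buy(price=99, qty=10): fills=none; bids=[#1:10@99] asks=[-]
After op 2 [order #2] market_buy(qty=7): fills=none; bids=[#1:10@99] asks=[-]
After op 3 [order #3] market_sell(qty=3): fills=#1x#3:3@99; bids=[#1:7@99] asks=[-]
After op 4 [order #4] limit_sell(price=105, qty=8): fills=none; bids=[#1:7@99] asks=[#4:8@105]
After op 5 [order #5] limit_sell(price=105, qty=10): fills=none; bids=[#1:7@99] asks=[#4:8@105 #5:10@105]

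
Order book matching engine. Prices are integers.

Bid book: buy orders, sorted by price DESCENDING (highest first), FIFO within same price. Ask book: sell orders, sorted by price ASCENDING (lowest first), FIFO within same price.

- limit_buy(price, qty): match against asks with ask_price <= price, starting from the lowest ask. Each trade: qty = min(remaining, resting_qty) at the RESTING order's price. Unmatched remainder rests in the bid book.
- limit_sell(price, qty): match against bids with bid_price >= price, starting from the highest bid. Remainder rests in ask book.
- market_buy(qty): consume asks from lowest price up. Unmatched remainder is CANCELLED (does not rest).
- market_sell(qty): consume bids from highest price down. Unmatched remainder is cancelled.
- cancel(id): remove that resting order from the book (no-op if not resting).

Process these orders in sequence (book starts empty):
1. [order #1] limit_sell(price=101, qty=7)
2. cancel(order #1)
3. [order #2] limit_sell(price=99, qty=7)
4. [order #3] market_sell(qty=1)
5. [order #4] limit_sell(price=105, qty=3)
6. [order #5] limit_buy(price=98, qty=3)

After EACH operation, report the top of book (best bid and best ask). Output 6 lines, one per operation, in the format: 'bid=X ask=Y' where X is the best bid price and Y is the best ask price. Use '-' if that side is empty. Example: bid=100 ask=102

After op 1 [order #1] limit_sell(price=101, qty=7): fills=none; bids=[-] asks=[#1:7@101]
After op 2 cancel(order #1): fills=none; bids=[-] asks=[-]
After op 3 [order #2] limit_sell(price=99, qty=7): fills=none; bids=[-] asks=[#2:7@99]
After op 4 [order #3] market_sell(qty=1): fills=none; bids=[-] asks=[#2:7@99]
After op 5 [order #4] limit_sell(price=105, qty=3): fills=none; bids=[-] asks=[#2:7@99 #4:3@105]
After op 6 [order #5] limit_buy(price=98, qty=3): fills=none; bids=[#5:3@98] asks=[#2:7@99 #4:3@105]

Answer: bid=- ask=101
bid=- ask=-
bid=- ask=99
bid=- ask=99
bid=- ask=99
bid=98 ask=99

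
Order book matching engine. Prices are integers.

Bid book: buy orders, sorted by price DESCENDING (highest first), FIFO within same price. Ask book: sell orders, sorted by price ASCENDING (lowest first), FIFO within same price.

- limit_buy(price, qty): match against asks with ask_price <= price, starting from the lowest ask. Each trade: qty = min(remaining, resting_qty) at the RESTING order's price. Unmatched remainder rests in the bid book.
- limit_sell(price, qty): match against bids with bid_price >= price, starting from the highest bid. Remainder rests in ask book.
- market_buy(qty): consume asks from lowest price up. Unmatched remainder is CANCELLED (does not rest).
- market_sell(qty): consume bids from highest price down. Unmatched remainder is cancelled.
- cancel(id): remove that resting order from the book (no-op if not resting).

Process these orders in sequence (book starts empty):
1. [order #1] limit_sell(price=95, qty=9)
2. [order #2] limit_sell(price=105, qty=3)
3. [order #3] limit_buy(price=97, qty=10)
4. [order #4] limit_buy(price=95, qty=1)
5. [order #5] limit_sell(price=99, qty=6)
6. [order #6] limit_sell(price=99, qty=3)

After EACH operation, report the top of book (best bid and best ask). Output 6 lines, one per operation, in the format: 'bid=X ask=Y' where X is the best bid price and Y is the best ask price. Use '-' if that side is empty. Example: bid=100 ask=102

After op 1 [order #1] limit_sell(price=95, qty=9): fills=none; bids=[-] asks=[#1:9@95]
After op 2 [order #2] limit_sell(price=105, qty=3): fills=none; bids=[-] asks=[#1:9@95 #2:3@105]
After op 3 [order #3] limit_buy(price=97, qty=10): fills=#3x#1:9@95; bids=[#3:1@97] asks=[#2:3@105]
After op 4 [order #4] limit_buy(price=95, qty=1): fills=none; bids=[#3:1@97 #4:1@95] asks=[#2:3@105]
After op 5 [order #5] limit_sell(price=99, qty=6): fills=none; bids=[#3:1@97 #4:1@95] asks=[#5:6@99 #2:3@105]
After op 6 [order #6] limit_sell(price=99, qty=3): fills=none; bids=[#3:1@97 #4:1@95] asks=[#5:6@99 #6:3@99 #2:3@105]

Answer: bid=- ask=95
bid=- ask=95
bid=97 ask=105
bid=97 ask=105
bid=97 ask=99
bid=97 ask=99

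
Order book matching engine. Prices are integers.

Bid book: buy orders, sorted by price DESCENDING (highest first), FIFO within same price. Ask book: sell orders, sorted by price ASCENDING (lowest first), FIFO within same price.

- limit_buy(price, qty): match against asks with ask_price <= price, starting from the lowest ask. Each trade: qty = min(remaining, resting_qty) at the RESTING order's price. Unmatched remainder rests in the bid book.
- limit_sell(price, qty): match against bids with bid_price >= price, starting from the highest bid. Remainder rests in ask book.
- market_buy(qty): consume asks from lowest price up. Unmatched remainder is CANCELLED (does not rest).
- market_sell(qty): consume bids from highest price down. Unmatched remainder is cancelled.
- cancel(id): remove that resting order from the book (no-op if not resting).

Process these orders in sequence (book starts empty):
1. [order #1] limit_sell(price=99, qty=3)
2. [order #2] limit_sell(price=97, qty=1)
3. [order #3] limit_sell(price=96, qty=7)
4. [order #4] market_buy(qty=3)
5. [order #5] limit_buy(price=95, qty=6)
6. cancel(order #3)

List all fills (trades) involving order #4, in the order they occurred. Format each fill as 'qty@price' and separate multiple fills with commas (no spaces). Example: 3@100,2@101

Answer: 3@96

Derivation:
After op 1 [order #1] limit_sell(price=99, qty=3): fills=none; bids=[-] asks=[#1:3@99]
After op 2 [order #2] limit_sell(price=97, qty=1): fills=none; bids=[-] asks=[#2:1@97 #1:3@99]
After op 3 [order #3] limit_sell(price=96, qty=7): fills=none; bids=[-] asks=[#3:7@96 #2:1@97 #1:3@99]
After op 4 [order #4] market_buy(qty=3): fills=#4x#3:3@96; bids=[-] asks=[#3:4@96 #2:1@97 #1:3@99]
After op 5 [order #5] limit_buy(price=95, qty=6): fills=none; bids=[#5:6@95] asks=[#3:4@96 #2:1@97 #1:3@99]
After op 6 cancel(order #3): fills=none; bids=[#5:6@95] asks=[#2:1@97 #1:3@99]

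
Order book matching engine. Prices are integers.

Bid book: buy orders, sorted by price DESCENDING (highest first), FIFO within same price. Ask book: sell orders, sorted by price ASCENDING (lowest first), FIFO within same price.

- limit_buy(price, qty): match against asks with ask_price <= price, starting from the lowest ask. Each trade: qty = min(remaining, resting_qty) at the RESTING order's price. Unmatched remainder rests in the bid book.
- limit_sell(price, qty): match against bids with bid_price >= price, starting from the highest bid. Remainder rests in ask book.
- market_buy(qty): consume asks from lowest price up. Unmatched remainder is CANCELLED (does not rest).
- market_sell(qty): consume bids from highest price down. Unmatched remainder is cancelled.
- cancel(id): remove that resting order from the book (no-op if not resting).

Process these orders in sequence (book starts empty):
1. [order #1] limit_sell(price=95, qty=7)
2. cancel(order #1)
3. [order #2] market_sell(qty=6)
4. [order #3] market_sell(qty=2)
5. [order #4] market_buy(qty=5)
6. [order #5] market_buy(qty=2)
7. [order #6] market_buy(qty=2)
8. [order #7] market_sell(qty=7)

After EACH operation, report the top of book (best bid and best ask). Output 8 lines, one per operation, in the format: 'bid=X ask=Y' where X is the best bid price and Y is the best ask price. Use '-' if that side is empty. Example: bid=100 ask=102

Answer: bid=- ask=95
bid=- ask=-
bid=- ask=-
bid=- ask=-
bid=- ask=-
bid=- ask=-
bid=- ask=-
bid=- ask=-

Derivation:
After op 1 [order #1] limit_sell(price=95, qty=7): fills=none; bids=[-] asks=[#1:7@95]
After op 2 cancel(order #1): fills=none; bids=[-] asks=[-]
After op 3 [order #2] market_sell(qty=6): fills=none; bids=[-] asks=[-]
After op 4 [order #3] market_sell(qty=2): fills=none; bids=[-] asks=[-]
After op 5 [order #4] market_buy(qty=5): fills=none; bids=[-] asks=[-]
After op 6 [order #5] market_buy(qty=2): fills=none; bids=[-] asks=[-]
After op 7 [order #6] market_buy(qty=2): fills=none; bids=[-] asks=[-]
After op 8 [order #7] market_sell(qty=7): fills=none; bids=[-] asks=[-]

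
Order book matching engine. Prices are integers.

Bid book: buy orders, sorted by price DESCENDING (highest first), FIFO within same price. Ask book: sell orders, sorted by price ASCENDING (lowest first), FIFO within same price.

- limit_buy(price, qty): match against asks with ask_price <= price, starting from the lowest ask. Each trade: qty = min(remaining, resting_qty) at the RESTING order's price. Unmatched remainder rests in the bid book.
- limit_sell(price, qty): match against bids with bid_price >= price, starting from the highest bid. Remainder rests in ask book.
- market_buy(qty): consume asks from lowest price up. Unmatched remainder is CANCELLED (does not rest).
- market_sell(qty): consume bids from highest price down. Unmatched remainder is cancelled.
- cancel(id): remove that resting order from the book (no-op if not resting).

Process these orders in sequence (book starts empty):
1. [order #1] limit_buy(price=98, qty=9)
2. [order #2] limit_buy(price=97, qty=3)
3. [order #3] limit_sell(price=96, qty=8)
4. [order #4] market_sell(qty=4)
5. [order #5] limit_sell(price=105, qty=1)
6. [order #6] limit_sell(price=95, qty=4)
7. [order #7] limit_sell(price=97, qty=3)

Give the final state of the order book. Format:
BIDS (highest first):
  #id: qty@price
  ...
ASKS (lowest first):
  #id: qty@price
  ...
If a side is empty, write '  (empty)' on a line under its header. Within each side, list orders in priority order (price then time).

After op 1 [order #1] limit_buy(price=98, qty=9): fills=none; bids=[#1:9@98] asks=[-]
After op 2 [order #2] limit_buy(price=97, qty=3): fills=none; bids=[#1:9@98 #2:3@97] asks=[-]
After op 3 [order #3] limit_sell(price=96, qty=8): fills=#1x#3:8@98; bids=[#1:1@98 #2:3@97] asks=[-]
After op 4 [order #4] market_sell(qty=4): fills=#1x#4:1@98 #2x#4:3@97; bids=[-] asks=[-]
After op 5 [order #5] limit_sell(price=105, qty=1): fills=none; bids=[-] asks=[#5:1@105]
After op 6 [order #6] limit_sell(price=95, qty=4): fills=none; bids=[-] asks=[#6:4@95 #5:1@105]
After op 7 [order #7] limit_sell(price=97, qty=3): fills=none; bids=[-] asks=[#6:4@95 #7:3@97 #5:1@105]

Answer: BIDS (highest first):
  (empty)
ASKS (lowest first):
  #6: 4@95
  #7: 3@97
  #5: 1@105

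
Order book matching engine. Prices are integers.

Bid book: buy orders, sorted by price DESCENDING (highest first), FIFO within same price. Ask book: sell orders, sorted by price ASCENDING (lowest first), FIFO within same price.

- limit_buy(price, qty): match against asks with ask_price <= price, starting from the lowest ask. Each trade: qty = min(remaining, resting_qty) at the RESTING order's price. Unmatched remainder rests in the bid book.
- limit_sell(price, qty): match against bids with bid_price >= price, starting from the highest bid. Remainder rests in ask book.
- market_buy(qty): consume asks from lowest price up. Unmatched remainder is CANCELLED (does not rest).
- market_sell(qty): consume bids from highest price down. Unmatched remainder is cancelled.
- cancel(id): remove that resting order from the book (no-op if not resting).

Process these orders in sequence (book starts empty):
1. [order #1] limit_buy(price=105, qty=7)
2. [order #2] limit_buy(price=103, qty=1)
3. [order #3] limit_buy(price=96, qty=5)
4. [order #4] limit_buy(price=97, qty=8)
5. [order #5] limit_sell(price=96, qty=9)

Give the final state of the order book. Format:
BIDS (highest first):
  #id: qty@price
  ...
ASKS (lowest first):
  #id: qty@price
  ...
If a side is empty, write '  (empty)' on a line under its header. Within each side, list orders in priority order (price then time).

After op 1 [order #1] limit_buy(price=105, qty=7): fills=none; bids=[#1:7@105] asks=[-]
After op 2 [order #2] limit_buy(price=103, qty=1): fills=none; bids=[#1:7@105 #2:1@103] asks=[-]
After op 3 [order #3] limit_buy(price=96, qty=5): fills=none; bids=[#1:7@105 #2:1@103 #3:5@96] asks=[-]
After op 4 [order #4] limit_buy(price=97, qty=8): fills=none; bids=[#1:7@105 #2:1@103 #4:8@97 #3:5@96] asks=[-]
After op 5 [order #5] limit_sell(price=96, qty=9): fills=#1x#5:7@105 #2x#5:1@103 #4x#5:1@97; bids=[#4:7@97 #3:5@96] asks=[-]

Answer: BIDS (highest first):
  #4: 7@97
  #3: 5@96
ASKS (lowest first):
  (empty)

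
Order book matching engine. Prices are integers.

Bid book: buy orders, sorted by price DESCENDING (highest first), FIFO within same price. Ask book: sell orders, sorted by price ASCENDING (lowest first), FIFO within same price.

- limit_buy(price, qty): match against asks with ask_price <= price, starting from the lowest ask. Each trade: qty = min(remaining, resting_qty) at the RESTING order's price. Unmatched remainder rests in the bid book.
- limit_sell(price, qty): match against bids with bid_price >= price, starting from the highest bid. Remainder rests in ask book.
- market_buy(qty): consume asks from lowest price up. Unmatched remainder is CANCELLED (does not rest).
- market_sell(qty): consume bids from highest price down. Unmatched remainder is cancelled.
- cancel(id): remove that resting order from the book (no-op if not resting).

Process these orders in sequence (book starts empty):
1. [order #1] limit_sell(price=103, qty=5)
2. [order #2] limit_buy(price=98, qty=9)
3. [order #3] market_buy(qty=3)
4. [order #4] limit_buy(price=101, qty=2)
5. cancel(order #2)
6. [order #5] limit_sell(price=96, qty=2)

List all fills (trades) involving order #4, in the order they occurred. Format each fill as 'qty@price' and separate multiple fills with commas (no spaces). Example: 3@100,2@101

After op 1 [order #1] limit_sell(price=103, qty=5): fills=none; bids=[-] asks=[#1:5@103]
After op 2 [order #2] limit_buy(price=98, qty=9): fills=none; bids=[#2:9@98] asks=[#1:5@103]
After op 3 [order #3] market_buy(qty=3): fills=#3x#1:3@103; bids=[#2:9@98] asks=[#1:2@103]
After op 4 [order #4] limit_buy(price=101, qty=2): fills=none; bids=[#4:2@101 #2:9@98] asks=[#1:2@103]
After op 5 cancel(order #2): fills=none; bids=[#4:2@101] asks=[#1:2@103]
After op 6 [order #5] limit_sell(price=96, qty=2): fills=#4x#5:2@101; bids=[-] asks=[#1:2@103]

Answer: 2@101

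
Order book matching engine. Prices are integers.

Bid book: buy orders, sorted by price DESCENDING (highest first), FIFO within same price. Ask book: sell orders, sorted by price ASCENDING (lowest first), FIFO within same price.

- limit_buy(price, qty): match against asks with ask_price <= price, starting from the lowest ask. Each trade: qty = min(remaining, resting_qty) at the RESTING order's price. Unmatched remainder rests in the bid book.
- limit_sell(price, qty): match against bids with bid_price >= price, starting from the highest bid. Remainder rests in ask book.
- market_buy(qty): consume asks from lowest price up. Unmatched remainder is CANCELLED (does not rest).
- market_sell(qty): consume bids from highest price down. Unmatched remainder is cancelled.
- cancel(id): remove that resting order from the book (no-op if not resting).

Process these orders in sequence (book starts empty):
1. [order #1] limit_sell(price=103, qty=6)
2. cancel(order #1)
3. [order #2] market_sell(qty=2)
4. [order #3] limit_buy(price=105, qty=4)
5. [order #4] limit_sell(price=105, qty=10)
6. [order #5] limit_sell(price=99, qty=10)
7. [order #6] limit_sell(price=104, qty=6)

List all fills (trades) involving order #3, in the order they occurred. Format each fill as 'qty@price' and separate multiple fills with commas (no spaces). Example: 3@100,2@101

Answer: 4@105

Derivation:
After op 1 [order #1] limit_sell(price=103, qty=6): fills=none; bids=[-] asks=[#1:6@103]
After op 2 cancel(order #1): fills=none; bids=[-] asks=[-]
After op 3 [order #2] market_sell(qty=2): fills=none; bids=[-] asks=[-]
After op 4 [order #3] limit_buy(price=105, qty=4): fills=none; bids=[#3:4@105] asks=[-]
After op 5 [order #4] limit_sell(price=105, qty=10): fills=#3x#4:4@105; bids=[-] asks=[#4:6@105]
After op 6 [order #5] limit_sell(price=99, qty=10): fills=none; bids=[-] asks=[#5:10@99 #4:6@105]
After op 7 [order #6] limit_sell(price=104, qty=6): fills=none; bids=[-] asks=[#5:10@99 #6:6@104 #4:6@105]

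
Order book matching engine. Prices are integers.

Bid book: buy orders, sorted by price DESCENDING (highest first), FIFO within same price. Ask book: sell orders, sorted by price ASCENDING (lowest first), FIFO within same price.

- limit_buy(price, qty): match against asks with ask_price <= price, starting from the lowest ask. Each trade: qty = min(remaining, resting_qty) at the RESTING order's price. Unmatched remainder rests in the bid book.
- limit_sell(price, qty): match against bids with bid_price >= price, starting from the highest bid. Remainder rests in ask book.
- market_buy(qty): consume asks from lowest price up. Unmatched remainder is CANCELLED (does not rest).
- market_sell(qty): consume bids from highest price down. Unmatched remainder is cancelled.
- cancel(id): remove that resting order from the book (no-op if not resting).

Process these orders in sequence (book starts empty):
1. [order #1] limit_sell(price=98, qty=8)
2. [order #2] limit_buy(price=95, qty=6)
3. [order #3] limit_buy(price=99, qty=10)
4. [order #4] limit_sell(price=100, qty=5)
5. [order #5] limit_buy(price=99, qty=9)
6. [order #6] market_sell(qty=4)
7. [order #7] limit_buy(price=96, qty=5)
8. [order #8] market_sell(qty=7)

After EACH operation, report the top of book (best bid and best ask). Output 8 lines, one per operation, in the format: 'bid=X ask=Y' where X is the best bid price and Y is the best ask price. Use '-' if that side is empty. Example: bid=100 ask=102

Answer: bid=- ask=98
bid=95 ask=98
bid=99 ask=-
bid=99 ask=100
bid=99 ask=100
bid=99 ask=100
bid=99 ask=100
bid=96 ask=100

Derivation:
After op 1 [order #1] limit_sell(price=98, qty=8): fills=none; bids=[-] asks=[#1:8@98]
After op 2 [order #2] limit_buy(price=95, qty=6): fills=none; bids=[#2:6@95] asks=[#1:8@98]
After op 3 [order #3] limit_buy(price=99, qty=10): fills=#3x#1:8@98; bids=[#3:2@99 #2:6@95] asks=[-]
After op 4 [order #4] limit_sell(price=100, qty=5): fills=none; bids=[#3:2@99 #2:6@95] asks=[#4:5@100]
After op 5 [order #5] limit_buy(price=99, qty=9): fills=none; bids=[#3:2@99 #5:9@99 #2:6@95] asks=[#4:5@100]
After op 6 [order #6] market_sell(qty=4): fills=#3x#6:2@99 #5x#6:2@99; bids=[#5:7@99 #2:6@95] asks=[#4:5@100]
After op 7 [order #7] limit_buy(price=96, qty=5): fills=none; bids=[#5:7@99 #7:5@96 #2:6@95] asks=[#4:5@100]
After op 8 [order #8] market_sell(qty=7): fills=#5x#8:7@99; bids=[#7:5@96 #2:6@95] asks=[#4:5@100]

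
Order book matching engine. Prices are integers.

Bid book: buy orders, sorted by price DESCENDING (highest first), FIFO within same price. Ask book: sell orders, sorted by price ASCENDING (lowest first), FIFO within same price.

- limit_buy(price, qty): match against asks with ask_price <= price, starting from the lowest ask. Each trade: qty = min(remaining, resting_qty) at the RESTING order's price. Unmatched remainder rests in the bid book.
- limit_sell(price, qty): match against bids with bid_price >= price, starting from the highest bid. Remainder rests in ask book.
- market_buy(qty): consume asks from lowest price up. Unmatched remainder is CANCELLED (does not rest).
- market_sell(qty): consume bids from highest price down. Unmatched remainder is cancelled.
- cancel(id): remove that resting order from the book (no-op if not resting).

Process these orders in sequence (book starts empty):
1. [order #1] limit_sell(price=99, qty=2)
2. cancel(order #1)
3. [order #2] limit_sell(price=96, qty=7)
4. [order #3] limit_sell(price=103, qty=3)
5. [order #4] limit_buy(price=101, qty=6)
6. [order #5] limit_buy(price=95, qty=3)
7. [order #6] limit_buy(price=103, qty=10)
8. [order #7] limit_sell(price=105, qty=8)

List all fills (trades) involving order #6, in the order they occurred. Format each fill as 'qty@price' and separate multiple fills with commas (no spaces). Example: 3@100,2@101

After op 1 [order #1] limit_sell(price=99, qty=2): fills=none; bids=[-] asks=[#1:2@99]
After op 2 cancel(order #1): fills=none; bids=[-] asks=[-]
After op 3 [order #2] limit_sell(price=96, qty=7): fills=none; bids=[-] asks=[#2:7@96]
After op 4 [order #3] limit_sell(price=103, qty=3): fills=none; bids=[-] asks=[#2:7@96 #3:3@103]
After op 5 [order #4] limit_buy(price=101, qty=6): fills=#4x#2:6@96; bids=[-] asks=[#2:1@96 #3:3@103]
After op 6 [order #5] limit_buy(price=95, qty=3): fills=none; bids=[#5:3@95] asks=[#2:1@96 #3:3@103]
After op 7 [order #6] limit_buy(price=103, qty=10): fills=#6x#2:1@96 #6x#3:3@103; bids=[#6:6@103 #5:3@95] asks=[-]
After op 8 [order #7] limit_sell(price=105, qty=8): fills=none; bids=[#6:6@103 #5:3@95] asks=[#7:8@105]

Answer: 1@96,3@103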